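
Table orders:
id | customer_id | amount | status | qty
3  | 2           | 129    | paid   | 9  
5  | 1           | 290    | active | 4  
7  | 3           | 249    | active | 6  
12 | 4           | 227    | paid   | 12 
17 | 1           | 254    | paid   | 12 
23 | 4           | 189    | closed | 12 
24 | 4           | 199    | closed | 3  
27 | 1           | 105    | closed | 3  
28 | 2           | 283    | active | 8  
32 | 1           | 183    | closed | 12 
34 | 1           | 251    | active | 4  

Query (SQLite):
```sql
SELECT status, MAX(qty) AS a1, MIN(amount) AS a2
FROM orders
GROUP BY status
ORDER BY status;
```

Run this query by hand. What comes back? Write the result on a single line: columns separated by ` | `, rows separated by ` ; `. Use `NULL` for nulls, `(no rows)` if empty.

active | 8 | 249 ; closed | 12 | 105 ; paid | 12 | 129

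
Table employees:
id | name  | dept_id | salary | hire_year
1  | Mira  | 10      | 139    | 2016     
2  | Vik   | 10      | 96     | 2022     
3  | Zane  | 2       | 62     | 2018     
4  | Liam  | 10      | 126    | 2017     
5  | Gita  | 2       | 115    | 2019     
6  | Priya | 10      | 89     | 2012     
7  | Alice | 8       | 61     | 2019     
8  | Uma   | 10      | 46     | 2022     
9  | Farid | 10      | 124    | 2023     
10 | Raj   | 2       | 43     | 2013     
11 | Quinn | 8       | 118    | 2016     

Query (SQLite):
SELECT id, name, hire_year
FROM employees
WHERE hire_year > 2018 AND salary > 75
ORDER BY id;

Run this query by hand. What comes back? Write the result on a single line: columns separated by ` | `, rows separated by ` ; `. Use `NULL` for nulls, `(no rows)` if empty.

hire_year > 2018: ids {2, 5, 7, 8, 9}
salary > 75: ids {1, 2, 4, 5, 6, 9, 11}
Combine with AND.

2 | Vik | 2022 ; 5 | Gita | 2019 ; 9 | Farid | 2023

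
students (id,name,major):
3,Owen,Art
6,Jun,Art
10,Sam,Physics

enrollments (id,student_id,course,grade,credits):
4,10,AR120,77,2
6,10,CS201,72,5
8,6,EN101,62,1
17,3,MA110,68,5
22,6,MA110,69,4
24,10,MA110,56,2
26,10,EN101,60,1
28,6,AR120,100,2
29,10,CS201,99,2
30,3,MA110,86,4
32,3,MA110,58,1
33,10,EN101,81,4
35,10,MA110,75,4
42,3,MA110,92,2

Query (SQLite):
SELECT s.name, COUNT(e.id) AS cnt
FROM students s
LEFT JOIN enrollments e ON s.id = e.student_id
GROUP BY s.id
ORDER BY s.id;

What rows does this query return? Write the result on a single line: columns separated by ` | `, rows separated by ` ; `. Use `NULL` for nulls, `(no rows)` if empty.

Owen | 4 ; Jun | 3 ; Sam | 7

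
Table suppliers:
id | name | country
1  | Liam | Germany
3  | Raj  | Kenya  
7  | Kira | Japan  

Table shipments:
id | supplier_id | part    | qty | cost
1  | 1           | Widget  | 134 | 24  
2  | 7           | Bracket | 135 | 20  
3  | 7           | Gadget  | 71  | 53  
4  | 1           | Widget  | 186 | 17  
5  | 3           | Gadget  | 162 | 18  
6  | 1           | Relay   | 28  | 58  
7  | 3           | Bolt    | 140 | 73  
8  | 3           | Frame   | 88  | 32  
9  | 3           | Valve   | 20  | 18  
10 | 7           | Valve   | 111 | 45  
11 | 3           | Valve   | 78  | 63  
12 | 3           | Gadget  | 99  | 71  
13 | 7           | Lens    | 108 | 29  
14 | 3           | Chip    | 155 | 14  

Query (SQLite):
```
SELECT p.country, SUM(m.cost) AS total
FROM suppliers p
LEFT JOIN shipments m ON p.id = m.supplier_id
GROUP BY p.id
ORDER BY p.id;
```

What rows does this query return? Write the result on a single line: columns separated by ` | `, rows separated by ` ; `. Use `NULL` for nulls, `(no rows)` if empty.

Germany | 99 ; Kenya | 289 ; Japan | 147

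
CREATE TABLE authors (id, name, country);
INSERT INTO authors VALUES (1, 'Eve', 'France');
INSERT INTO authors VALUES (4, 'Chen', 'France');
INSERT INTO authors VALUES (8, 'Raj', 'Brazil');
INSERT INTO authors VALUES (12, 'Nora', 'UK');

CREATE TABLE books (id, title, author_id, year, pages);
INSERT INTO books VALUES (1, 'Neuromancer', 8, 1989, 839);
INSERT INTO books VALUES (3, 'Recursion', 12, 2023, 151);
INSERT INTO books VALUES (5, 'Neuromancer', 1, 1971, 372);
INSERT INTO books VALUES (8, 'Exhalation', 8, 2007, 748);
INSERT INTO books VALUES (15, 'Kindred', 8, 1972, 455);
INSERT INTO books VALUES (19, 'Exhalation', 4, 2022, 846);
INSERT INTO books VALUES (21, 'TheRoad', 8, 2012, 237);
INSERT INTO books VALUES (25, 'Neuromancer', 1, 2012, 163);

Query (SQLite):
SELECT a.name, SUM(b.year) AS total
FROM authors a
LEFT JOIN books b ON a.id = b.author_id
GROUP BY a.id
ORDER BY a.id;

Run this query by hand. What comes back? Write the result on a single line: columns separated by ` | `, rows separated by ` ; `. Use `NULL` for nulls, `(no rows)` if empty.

Eve | 3983 ; Chen | 2022 ; Raj | 7980 ; Nora | 2023

LEFT JOIN keeps every authors row; unmatched ones get NULL for books columns.
Group by authors.id and compute SUM(b.year). SUM over an all-NULL group is NULL.
  1: ids {5, 25} → SUM(b.year)=3983
  4: ids {19} → SUM(b.year)=2022
  8: ids {1, 8, 15, 21} → SUM(b.year)=7980
  12: ids {3} → SUM(b.year)=2023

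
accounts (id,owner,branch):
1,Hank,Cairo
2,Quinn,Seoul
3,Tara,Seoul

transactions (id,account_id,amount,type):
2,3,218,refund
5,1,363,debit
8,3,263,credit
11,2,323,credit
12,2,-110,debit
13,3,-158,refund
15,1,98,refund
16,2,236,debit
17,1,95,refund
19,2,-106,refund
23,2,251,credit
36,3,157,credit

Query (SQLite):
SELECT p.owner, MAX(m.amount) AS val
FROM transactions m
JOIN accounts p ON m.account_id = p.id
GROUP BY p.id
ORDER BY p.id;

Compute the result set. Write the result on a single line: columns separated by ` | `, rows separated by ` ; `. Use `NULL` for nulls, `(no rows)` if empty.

Hank | 363 ; Quinn | 323 ; Tara | 263

Join each transactions row to its accounts via account_id.
Group joined rows by accounts.id; compute MAX(m.amount) per group.
  1: ids {5, 15, 17} → MAX(m.amount)=363
  2: ids {11, 12, 16, 19, 23} → MAX(m.amount)=323
  3: ids {2, 8, 13, 36} → MAX(m.amount)=263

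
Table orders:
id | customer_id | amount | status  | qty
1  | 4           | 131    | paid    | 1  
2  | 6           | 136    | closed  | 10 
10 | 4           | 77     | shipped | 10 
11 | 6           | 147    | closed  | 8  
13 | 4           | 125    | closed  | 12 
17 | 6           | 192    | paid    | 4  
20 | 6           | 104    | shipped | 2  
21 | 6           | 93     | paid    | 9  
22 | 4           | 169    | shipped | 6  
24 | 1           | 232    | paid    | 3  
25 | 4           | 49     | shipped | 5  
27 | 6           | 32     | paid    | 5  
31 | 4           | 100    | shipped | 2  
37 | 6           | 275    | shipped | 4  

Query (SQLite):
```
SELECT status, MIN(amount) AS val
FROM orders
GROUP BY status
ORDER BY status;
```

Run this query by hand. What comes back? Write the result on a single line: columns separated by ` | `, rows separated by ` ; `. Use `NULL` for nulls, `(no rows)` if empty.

Partition orders by status; compute MIN(amount) within each group.
  closed: ids {2, 11, 13} → MIN(amount)=125
  paid: ids {1, 17, 21, 24, 27} → MIN(amount)=32
  shipped: ids {10, 20, 22, 25, 31, 37} → MIN(amount)=49

closed | 125 ; paid | 32 ; shipped | 49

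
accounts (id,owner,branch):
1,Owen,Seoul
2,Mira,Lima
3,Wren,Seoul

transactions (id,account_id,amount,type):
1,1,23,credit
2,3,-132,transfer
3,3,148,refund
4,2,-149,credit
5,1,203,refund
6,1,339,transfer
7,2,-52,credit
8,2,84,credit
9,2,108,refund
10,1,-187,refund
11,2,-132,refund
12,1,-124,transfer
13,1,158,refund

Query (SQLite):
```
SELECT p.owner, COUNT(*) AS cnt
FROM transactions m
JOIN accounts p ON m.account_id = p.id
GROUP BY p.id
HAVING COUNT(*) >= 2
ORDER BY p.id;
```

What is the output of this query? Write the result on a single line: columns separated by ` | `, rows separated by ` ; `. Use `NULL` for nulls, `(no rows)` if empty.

Join each transactions row to its accounts via account_id.
Group joined rows by accounts.id; compute COUNT(*) per group.
HAVING: keep groups with count ≥ 2.
  1: ids {1, 5, 6, 10, 12, 13} → COUNT(*)=6
  2: ids {4, 7, 8, 9, 11} → COUNT(*)=5
  3: ids {2, 3} → COUNT(*)=2

Owen | 6 ; Mira | 5 ; Wren | 2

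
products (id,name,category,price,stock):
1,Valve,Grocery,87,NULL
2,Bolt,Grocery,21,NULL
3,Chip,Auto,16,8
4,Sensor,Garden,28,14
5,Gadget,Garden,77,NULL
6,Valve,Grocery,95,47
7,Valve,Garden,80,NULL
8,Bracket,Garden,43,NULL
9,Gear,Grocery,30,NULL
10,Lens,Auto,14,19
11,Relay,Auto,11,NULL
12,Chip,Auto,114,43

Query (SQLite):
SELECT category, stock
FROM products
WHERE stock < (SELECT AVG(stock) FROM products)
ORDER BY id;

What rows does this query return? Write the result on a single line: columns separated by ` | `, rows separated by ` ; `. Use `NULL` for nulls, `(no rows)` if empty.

Auto | 8 ; Garden | 14 ; Auto | 19

Scalar subquery: AVG(stock) over all products rows = 26.2.
Keep rows where stock < that value.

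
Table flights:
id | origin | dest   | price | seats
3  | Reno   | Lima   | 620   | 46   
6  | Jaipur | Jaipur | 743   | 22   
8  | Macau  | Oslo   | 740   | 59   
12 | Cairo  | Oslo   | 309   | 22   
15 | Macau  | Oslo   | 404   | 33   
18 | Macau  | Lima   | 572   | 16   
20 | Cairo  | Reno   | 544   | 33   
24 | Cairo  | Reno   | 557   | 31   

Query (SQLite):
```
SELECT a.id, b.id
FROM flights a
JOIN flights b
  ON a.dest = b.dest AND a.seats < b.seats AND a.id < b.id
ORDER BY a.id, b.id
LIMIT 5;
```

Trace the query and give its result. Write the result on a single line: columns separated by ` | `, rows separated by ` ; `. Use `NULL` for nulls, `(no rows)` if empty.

12 | 15

Pairs (a,b) with same dest, a.seats < b.seats, a.id < b.id.
dest groups: Jaipur:{6} Lima:{3,18} Oslo:{8,12,15} Reno:{20,24}
Ordered by (a.id, b.id); first 5.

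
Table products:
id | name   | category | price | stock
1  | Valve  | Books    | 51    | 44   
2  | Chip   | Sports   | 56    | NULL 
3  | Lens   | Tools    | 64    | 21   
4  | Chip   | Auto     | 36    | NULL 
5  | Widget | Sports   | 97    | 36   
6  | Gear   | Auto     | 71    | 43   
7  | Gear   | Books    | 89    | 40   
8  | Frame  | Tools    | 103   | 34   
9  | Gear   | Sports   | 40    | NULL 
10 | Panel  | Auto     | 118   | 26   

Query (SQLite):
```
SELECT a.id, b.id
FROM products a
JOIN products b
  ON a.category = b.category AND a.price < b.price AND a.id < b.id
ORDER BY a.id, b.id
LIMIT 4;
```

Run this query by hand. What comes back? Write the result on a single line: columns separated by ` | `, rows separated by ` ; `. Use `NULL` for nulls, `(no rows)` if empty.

1 | 7 ; 2 | 5 ; 3 | 8 ; 4 | 6

Pairs (a,b) with same category, a.price < b.price, a.id < b.id.
category groups: Auto:{4,6,10} Books:{1,7} Sports:{2,5,9} Tools:{3,8}
Ordered by (a.id, b.id); first 4.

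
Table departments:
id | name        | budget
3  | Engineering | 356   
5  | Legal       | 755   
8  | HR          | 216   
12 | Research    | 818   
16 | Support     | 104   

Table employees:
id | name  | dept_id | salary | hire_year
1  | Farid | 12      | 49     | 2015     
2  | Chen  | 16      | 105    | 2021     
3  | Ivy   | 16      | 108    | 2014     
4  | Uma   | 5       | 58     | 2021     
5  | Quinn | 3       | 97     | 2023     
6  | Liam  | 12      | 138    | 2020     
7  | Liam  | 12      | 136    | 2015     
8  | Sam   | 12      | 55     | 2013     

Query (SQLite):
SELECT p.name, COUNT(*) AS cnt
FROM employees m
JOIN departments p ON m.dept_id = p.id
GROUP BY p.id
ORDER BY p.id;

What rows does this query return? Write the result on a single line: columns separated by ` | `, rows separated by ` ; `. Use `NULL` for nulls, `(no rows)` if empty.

Engineering | 1 ; Legal | 1 ; Research | 4 ; Support | 2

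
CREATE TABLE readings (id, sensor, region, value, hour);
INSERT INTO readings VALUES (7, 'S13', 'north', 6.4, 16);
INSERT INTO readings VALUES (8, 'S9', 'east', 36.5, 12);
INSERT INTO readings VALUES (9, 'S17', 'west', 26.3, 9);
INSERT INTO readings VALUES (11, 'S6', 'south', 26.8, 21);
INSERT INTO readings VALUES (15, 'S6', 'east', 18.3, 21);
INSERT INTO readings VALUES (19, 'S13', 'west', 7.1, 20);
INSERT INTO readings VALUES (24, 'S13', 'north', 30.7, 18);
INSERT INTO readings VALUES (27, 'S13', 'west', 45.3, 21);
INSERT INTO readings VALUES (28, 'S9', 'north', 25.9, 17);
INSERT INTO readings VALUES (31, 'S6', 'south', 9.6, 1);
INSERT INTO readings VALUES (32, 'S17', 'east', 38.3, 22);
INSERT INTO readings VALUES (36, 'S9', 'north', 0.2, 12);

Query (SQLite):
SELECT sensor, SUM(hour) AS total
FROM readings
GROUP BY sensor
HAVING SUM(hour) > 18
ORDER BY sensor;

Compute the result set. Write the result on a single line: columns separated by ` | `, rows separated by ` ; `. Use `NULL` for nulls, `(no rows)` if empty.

Partition readings by sensor; compute SUM(hour) within each group.
HAVING: keep groups where SUM(hour) > 18.
  S13: ids {7, 19, 24, 27} → SUM(hour)=75
  S17: ids {9, 32} → SUM(hour)=31
  S6: ids {11, 15, 31} → SUM(hour)=43
  S9: ids {8, 28, 36} → SUM(hour)=41

S13 | 75 ; S17 | 31 ; S6 | 43 ; S9 | 41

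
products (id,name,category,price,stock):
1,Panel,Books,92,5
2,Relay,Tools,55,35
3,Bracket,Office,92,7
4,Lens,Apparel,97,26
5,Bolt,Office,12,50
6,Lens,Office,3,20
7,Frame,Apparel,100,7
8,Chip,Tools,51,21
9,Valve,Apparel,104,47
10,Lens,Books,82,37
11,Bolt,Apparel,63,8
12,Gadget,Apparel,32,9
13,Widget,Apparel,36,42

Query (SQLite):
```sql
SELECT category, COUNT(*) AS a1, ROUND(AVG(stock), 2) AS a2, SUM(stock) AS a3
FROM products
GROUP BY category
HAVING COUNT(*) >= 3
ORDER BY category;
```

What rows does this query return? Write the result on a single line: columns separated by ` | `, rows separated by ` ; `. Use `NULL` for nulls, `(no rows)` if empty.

Group products by category.
Per group compute: COUNT(*), ROUND(AVG(stock), 2), SUM(stock).
HAVING: drop groups with fewer than 3 rows.
  Apparel: ids {4, 7, 9, 11, 12, 13} → COUNT(*)=6, ROUND(AVG(stock), 2)=23.17, SUM(stock)=139
  Books: ids {1, 10} → COUNT(*)=2, ROUND(AVG(stock), 2)=21, SUM(stock)=42
  Office: ids {3, 5, 6} → COUNT(*)=3, ROUND(AVG(stock), 2)=25.67, SUM(stock)=77
  Tools: ids {2, 8} → COUNT(*)=2, ROUND(AVG(stock), 2)=28, SUM(stock)=56

Apparel | 6 | 23.17 | 139 ; Office | 3 | 25.67 | 77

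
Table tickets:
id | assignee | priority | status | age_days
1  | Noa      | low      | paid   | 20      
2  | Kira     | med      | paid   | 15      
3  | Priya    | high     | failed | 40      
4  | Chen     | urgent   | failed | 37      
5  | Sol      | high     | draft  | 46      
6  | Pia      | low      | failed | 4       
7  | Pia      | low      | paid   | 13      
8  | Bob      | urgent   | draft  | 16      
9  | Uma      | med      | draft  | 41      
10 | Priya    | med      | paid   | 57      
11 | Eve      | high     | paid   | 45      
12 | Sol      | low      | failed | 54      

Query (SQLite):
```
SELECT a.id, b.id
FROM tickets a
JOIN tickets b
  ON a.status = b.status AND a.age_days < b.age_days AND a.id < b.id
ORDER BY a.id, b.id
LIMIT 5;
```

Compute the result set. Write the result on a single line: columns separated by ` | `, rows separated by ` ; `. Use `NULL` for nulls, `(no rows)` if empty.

Pairs (a,b) with same status, a.age_days < b.age_days, a.id < b.id.
status groups: draft:{5,8,9} failed:{3,4,6,12} paid:{1,2,7,10,11}
Ordered by (a.id, b.id); first 5.

1 | 10 ; 1 | 11 ; 2 | 10 ; 2 | 11 ; 3 | 12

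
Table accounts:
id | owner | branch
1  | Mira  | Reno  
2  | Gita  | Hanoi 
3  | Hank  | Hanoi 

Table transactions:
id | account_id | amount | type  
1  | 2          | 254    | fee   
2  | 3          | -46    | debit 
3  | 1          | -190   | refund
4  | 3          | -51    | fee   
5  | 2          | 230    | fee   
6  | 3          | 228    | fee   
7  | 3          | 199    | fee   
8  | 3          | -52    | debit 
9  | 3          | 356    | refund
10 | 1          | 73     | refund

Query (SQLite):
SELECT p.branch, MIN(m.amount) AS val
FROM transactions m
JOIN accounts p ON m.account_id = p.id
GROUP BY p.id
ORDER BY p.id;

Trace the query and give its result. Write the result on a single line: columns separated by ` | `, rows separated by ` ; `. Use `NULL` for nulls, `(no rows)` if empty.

Join each transactions row to its accounts via account_id.
Group joined rows by accounts.id; compute MIN(m.amount) per group.
  1: ids {3, 10} → MIN(m.amount)=-190
  2: ids {1, 5} → MIN(m.amount)=230
  3: ids {2, 4, 6, 7, 8, 9} → MIN(m.amount)=-52

Reno | -190 ; Hanoi | 230 ; Hanoi | -52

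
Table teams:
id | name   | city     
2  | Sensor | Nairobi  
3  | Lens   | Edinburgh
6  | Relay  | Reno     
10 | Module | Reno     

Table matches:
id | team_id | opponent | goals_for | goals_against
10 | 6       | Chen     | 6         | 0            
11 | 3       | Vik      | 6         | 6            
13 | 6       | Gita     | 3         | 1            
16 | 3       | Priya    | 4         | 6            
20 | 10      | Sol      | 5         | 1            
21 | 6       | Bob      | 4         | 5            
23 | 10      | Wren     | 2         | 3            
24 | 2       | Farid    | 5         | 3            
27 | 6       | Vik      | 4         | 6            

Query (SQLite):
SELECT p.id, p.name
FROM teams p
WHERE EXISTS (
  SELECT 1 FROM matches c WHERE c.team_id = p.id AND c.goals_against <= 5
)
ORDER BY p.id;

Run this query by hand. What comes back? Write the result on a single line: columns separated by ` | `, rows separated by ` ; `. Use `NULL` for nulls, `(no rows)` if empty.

2 | Sensor ; 6 | Relay ; 10 | Module

For each teams row, check whether any matches with matching team_id has goals_against <= 5.
Keep rows where that is true.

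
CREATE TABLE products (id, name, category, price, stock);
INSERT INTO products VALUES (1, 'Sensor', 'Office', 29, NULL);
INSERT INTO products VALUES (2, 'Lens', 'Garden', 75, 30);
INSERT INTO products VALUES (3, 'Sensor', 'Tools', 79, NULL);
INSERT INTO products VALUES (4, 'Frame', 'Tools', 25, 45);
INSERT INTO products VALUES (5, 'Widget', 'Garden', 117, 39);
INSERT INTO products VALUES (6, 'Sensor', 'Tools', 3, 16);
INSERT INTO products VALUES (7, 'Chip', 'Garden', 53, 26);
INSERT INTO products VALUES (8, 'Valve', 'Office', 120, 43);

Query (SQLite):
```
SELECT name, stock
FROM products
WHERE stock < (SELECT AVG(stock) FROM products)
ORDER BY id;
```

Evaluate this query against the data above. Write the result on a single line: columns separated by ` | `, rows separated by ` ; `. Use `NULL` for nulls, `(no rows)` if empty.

Scalar subquery: AVG(stock) over all products rows = 33.166667 (≈; comparison uses full precision).
Keep rows where stock < that value.

Lens | 30 ; Sensor | 16 ; Chip | 26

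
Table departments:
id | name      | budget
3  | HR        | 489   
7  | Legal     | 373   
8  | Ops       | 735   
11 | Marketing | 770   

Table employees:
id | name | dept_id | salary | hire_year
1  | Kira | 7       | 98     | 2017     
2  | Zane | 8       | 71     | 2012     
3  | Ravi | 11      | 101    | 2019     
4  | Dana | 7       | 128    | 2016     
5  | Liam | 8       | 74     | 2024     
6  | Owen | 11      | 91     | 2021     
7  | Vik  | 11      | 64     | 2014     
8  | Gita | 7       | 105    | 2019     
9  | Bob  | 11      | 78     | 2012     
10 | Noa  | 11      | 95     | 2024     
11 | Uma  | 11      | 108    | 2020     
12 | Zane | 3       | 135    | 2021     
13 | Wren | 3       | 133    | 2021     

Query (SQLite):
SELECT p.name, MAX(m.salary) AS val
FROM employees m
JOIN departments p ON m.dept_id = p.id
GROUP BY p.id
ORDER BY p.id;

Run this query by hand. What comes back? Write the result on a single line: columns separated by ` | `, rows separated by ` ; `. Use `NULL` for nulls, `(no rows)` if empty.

Join each employees row to its departments via dept_id.
Group joined rows by departments.id; compute MAX(m.salary) per group.
  3: ids {12, 13} → MAX(m.salary)=135
  7: ids {1, 4, 8} → MAX(m.salary)=128
  8: ids {2, 5} → MAX(m.salary)=74
  11: ids {3, 6, 7, 9, 10, 11} → MAX(m.salary)=108

HR | 135 ; Legal | 128 ; Ops | 74 ; Marketing | 108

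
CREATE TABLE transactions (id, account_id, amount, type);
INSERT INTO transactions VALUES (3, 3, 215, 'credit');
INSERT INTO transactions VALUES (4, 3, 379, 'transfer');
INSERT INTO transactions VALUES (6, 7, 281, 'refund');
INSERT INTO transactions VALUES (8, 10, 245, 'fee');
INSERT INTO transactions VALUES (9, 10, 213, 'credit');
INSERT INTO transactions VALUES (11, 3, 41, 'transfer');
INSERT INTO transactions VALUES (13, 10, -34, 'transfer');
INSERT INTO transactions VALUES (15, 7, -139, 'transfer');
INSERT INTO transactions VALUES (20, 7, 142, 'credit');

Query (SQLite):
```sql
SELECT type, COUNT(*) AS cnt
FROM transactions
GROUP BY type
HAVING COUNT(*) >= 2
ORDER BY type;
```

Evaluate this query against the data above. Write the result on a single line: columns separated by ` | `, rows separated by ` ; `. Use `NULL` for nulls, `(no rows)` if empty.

Partition transactions by type; compute COUNT(*) within each group.
HAVING: keep groups with count ≥ 2.
  credit: ids {3, 9, 20} → COUNT(*)=3
  fee: ids {8} → COUNT(*)=1
  refund: ids {6} → COUNT(*)=1
  transfer: ids {4, 11, 13, 15} → COUNT(*)=4

credit | 3 ; transfer | 4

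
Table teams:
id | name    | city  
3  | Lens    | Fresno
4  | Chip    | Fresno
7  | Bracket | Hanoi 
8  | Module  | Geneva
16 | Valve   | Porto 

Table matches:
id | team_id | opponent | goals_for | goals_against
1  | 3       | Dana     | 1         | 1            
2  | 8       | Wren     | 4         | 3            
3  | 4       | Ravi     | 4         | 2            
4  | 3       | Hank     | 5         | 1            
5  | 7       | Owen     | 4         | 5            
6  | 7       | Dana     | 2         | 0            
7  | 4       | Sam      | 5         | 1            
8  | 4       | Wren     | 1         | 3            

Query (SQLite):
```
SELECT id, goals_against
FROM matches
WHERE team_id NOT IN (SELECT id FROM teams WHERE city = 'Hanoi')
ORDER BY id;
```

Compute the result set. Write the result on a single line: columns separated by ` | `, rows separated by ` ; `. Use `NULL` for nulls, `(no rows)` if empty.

Inner query: teams.id where city = 'Hanoi'.
Outer: keep matches rows whose team_id is not in that set.
Inner query → {7}

1 | 1 ; 2 | 3 ; 3 | 2 ; 4 | 1 ; 7 | 1 ; 8 | 3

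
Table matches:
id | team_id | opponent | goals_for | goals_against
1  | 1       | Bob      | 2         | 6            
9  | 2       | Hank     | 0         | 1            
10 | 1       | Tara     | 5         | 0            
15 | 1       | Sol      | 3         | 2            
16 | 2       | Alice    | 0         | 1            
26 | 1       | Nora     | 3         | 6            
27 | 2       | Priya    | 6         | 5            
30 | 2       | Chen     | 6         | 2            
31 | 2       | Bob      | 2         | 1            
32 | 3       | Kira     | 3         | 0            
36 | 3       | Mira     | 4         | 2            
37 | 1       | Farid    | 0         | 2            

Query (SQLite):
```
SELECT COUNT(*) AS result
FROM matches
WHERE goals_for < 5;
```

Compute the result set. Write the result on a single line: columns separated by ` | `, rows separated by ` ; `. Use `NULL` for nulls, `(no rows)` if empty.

9

Rows where goals_for < 5 → goals_for values: [2, 0, 3, 0, 3, 2, 3, 4, 0].
COUNT(*) counts rows → 9.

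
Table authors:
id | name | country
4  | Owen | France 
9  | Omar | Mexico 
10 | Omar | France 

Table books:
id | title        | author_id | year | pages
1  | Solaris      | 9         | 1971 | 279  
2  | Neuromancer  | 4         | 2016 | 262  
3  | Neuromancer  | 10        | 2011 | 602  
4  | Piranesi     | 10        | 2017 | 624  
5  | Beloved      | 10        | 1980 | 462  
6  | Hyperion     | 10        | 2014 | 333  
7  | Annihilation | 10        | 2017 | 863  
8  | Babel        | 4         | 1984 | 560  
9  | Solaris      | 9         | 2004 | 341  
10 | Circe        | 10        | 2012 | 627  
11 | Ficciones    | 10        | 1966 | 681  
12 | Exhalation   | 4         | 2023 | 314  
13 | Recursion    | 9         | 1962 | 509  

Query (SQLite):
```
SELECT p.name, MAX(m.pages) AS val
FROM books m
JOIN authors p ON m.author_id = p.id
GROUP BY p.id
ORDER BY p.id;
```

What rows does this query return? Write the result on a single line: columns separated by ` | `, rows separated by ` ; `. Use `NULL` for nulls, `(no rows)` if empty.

Owen | 560 ; Omar | 509 ; Omar | 863

Join each books row to its authors via author_id.
Group joined rows by authors.id; compute MAX(m.pages) per group.
  4: ids {2, 8, 12} → MAX(m.pages)=560
  9: ids {1, 9, 13} → MAX(m.pages)=509
  10: ids {3, 4, 5, 6, 7, 10, 11} → MAX(m.pages)=863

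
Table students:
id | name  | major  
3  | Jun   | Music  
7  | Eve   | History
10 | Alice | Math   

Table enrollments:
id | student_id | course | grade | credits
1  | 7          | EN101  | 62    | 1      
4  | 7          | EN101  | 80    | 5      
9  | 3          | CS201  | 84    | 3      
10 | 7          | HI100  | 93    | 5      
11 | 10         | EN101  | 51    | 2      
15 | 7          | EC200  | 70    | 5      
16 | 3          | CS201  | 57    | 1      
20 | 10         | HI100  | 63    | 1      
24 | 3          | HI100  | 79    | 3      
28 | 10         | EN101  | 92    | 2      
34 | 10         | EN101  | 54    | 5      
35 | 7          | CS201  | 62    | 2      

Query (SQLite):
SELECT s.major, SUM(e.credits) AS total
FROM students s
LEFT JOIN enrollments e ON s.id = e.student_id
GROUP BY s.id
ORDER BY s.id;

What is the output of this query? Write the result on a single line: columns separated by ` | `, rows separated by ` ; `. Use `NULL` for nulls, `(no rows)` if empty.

LEFT JOIN keeps every students row; unmatched ones get NULL for enrollments columns.
Group by students.id and compute SUM(e.credits). SUM over an all-NULL group is NULL.
  3: ids {9, 16, 24} → SUM(e.credits)=7
  7: ids {1, 4, 10, 15, 35} → SUM(e.credits)=18
  10: ids {11, 20, 28, 34} → SUM(e.credits)=10

Music | 7 ; History | 18 ; Math | 10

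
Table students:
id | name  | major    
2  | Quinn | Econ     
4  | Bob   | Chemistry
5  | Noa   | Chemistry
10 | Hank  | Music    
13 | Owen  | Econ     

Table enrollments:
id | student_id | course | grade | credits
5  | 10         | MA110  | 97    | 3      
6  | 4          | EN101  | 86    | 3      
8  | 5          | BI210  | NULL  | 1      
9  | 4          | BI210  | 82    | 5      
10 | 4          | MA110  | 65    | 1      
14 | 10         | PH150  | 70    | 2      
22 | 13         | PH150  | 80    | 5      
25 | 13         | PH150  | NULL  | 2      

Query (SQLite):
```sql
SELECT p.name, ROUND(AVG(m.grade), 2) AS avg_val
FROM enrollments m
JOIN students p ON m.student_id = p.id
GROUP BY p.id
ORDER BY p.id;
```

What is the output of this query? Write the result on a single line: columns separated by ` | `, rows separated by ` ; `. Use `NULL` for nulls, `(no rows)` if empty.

Join each enrollments row to its students via student_id.
Group joined rows by students.id; compute ROUND(AVG(m.grade), 2) per group.
  4: ids {6, 9, 10} → ROUND(AVG(m.grade), 2)=77.67
  5: ids {8} → ROUND(AVG(m.grade), 2)=NULL
  10: ids {5, 14} → ROUND(AVG(m.grade), 2)=83.5
  13: ids {22, 25} → ROUND(AVG(m.grade), 2)=80

Bob | 77.67 ; Noa | NULL ; Hank | 83.5 ; Owen | 80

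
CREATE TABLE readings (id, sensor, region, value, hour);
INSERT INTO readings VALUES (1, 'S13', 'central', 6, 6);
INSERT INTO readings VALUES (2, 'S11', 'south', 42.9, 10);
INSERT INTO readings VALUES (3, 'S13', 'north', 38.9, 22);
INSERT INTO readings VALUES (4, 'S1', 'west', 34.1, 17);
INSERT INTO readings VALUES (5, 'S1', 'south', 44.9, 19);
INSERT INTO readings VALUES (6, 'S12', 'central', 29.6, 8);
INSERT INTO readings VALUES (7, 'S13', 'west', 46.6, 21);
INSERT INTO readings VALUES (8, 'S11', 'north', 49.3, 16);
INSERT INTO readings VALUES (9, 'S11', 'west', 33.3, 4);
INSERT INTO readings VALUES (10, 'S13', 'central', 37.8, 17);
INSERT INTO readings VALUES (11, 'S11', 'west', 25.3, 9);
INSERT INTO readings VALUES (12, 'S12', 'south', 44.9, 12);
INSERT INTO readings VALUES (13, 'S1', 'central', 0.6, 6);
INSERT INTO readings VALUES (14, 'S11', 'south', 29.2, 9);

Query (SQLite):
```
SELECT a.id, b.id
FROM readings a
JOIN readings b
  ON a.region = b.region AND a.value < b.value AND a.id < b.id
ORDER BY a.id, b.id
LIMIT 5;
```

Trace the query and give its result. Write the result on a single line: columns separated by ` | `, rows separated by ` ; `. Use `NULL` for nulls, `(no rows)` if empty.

1 | 6 ; 1 | 10 ; 2 | 5 ; 2 | 12 ; 3 | 8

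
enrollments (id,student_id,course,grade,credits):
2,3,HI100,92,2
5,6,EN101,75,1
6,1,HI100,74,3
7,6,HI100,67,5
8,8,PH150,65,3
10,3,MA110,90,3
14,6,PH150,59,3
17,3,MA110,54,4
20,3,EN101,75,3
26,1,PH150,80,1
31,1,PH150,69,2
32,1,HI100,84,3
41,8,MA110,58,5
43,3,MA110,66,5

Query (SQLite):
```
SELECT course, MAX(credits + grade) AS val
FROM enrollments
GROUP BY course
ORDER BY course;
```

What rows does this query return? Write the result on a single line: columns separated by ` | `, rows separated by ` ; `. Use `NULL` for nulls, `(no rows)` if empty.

EN101 | 78 ; HI100 | 94 ; MA110 | 93 ; PH150 | 81

For each row compute credits + grade.
Group by course; take MAX of the expression per group.
  EN101: ids {5, 20} → MAX(credits + grade)=78
  HI100: ids {2, 6, 7, 32} → MAX(credits + grade)=94
  MA110: ids {10, 17, 41, 43} → MAX(credits + grade)=93
  PH150: ids {8, 14, 26, 31} → MAX(credits + grade)=81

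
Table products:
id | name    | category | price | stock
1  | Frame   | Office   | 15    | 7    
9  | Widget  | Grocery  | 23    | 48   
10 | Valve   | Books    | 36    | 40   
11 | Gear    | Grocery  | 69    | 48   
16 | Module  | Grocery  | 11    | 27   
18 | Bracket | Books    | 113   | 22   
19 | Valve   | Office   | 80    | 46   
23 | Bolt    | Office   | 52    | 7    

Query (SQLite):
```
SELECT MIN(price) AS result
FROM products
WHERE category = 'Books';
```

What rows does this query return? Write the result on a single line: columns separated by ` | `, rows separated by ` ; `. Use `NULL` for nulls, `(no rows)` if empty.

36

Rows where category='Books' → price values: [36, 113].
MIN of non-NULL values = 36.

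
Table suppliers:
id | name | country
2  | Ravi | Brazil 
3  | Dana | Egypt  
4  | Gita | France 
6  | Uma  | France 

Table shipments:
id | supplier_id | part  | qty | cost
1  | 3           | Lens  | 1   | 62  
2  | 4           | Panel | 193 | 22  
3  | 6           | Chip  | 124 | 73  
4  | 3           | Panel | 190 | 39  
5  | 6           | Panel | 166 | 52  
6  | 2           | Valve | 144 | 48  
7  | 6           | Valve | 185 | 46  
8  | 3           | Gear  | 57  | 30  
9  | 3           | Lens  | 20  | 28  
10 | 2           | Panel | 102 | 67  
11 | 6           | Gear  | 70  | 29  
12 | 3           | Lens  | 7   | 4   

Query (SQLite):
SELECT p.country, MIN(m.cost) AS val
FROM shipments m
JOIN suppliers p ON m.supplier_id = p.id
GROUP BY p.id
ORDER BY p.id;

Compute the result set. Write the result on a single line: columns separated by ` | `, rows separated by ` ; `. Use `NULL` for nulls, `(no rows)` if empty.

Brazil | 48 ; Egypt | 4 ; France | 22 ; France | 29

Join each shipments row to its suppliers via supplier_id.
Group joined rows by suppliers.id; compute MIN(m.cost) per group.
  2: ids {6, 10} → MIN(m.cost)=48
  3: ids {1, 4, 8, 9, 12} → MIN(m.cost)=4
  4: ids {2} → MIN(m.cost)=22
  6: ids {3, 5, 7, 11} → MIN(m.cost)=29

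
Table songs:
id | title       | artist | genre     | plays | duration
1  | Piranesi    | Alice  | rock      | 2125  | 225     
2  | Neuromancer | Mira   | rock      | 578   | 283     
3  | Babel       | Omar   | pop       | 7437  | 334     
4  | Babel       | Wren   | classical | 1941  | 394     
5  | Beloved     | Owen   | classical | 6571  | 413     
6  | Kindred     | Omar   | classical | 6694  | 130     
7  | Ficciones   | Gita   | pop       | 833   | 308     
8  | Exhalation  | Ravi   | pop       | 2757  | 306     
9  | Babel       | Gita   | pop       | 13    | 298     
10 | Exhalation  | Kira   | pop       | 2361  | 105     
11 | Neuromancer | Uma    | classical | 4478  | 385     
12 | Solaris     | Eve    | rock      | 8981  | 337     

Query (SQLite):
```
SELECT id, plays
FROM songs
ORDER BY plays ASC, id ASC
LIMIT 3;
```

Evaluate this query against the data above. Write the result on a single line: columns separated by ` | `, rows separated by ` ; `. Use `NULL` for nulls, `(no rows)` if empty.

Sort by plays asc, tiebreak id asc: (13, id=9), (578, id=2), (833, id=7), (1941, id=4), (2125, id=1), (2361, id=10) …. Take first 3.

9 | 13 ; 2 | 578 ; 7 | 833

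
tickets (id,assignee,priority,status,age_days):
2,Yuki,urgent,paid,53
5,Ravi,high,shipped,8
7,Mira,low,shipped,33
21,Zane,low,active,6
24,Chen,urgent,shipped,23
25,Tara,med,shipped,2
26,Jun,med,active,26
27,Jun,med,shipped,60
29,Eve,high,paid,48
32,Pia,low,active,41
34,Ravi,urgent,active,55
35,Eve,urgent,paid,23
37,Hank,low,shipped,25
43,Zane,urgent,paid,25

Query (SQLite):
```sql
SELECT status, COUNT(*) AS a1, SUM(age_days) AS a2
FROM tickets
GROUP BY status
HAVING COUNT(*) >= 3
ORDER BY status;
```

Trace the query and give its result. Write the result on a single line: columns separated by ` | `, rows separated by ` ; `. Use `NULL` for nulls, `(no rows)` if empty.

Group tickets by status.
Per group compute: COUNT(*), SUM(age_days).
HAVING: drop groups with fewer than 3 rows.
  active: ids {21, 26, 32, 34} → COUNT(*)=4, SUM(age_days)=128
  paid: ids {2, 29, 35, 43} → COUNT(*)=4, SUM(age_days)=149
  shipped: ids {5, 7, 24, 25, 27, 37} → COUNT(*)=6, SUM(age_days)=151

active | 4 | 128 ; paid | 4 | 149 ; shipped | 6 | 151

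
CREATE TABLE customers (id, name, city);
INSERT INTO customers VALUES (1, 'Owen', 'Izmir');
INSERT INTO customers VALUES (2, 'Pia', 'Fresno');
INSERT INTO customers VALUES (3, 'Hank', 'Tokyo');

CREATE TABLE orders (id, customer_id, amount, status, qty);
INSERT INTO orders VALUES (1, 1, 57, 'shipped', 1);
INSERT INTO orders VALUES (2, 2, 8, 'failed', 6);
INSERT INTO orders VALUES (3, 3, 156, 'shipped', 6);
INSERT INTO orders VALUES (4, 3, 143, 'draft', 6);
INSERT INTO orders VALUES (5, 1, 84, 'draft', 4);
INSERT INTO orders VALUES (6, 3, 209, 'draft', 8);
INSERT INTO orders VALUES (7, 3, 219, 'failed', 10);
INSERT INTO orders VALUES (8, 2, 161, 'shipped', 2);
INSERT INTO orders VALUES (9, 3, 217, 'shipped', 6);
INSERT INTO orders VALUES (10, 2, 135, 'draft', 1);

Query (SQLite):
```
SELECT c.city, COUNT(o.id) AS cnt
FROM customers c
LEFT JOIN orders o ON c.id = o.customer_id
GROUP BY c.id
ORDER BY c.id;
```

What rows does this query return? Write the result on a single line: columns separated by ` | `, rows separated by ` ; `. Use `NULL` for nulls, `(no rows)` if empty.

Izmir | 2 ; Fresno | 3 ; Tokyo | 5

LEFT JOIN keeps every customers row; unmatched ones get NULL for orders columns.
Group by customers.id and compute COUNT(o.id). COUNT(col) of an all-NULL group is 0.
  1: ids {1, 5} → COUNT(o.id)=2
  2: ids {2, 8, 10} → COUNT(o.id)=3
  3: ids {3, 4, 6, 7, 9} → COUNT(o.id)=5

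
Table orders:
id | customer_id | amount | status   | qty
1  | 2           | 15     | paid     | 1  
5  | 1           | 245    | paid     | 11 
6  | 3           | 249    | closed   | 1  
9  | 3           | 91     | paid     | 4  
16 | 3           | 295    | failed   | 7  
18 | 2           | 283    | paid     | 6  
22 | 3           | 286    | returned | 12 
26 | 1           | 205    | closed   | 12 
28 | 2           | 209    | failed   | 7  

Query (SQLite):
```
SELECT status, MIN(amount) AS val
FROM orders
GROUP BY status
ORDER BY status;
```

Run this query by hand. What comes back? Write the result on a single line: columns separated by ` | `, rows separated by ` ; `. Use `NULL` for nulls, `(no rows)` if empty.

closed | 205 ; failed | 209 ; paid | 15 ; returned | 286

Partition orders by status; compute MIN(amount) within each group.
  closed: ids {6, 26} → MIN(amount)=205
  failed: ids {16, 28} → MIN(amount)=209
  paid: ids {1, 5, 9, 18} → MIN(amount)=15
  returned: ids {22} → MIN(amount)=286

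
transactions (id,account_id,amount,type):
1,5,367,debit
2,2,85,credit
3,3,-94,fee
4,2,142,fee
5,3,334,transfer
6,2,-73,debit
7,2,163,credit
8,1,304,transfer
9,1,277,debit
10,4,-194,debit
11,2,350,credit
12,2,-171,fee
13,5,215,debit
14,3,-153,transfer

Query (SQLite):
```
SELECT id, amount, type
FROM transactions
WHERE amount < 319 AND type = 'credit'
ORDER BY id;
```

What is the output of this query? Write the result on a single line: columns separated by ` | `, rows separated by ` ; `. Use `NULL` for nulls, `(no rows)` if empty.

2 | 85 | credit ; 7 | 163 | credit

amount < 319: ids {2, 3, 4, 6, 7, 8, 9, 10, 12, 13, 14}
type = 'credit': ids {2, 7, 11}
Combine with AND.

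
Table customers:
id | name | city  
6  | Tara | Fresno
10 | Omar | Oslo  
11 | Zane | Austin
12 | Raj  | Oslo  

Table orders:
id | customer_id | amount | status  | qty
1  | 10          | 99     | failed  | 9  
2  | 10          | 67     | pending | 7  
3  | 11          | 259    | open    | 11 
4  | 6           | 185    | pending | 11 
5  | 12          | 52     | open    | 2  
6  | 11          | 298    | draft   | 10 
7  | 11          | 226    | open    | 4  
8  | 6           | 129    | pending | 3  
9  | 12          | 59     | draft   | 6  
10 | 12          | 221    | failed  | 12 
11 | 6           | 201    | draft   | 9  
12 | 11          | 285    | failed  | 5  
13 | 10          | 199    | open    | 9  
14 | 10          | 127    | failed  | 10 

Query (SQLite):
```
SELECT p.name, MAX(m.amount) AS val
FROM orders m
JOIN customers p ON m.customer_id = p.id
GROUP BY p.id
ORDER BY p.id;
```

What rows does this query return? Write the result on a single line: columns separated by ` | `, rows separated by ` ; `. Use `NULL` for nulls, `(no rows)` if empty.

Join each orders row to its customers via customer_id.
Group joined rows by customers.id; compute MAX(m.amount) per group.
  6: ids {4, 8, 11} → MAX(m.amount)=201
  10: ids {1, 2, 13, 14} → MAX(m.amount)=199
  11: ids {3, 6, 7, 12} → MAX(m.amount)=298
  12: ids {5, 9, 10} → MAX(m.amount)=221

Tara | 201 ; Omar | 199 ; Zane | 298 ; Raj | 221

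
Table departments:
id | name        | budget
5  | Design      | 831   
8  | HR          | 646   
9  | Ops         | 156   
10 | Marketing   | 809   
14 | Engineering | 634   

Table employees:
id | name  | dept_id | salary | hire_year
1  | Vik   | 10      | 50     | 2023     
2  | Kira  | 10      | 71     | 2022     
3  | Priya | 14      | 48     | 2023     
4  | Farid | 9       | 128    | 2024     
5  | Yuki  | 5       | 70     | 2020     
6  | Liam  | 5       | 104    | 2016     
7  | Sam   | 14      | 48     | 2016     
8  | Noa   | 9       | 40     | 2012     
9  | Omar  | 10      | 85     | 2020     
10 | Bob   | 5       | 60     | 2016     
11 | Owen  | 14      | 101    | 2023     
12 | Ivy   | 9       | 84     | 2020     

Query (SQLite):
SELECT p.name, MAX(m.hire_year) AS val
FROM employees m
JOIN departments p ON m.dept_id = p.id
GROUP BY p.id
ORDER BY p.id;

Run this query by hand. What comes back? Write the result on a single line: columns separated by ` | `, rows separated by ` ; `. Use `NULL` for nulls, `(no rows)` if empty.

Design | 2020 ; Ops | 2024 ; Marketing | 2023 ; Engineering | 2023

Join each employees row to its departments via dept_id.
Group joined rows by departments.id; compute MAX(m.hire_year) per group.
  5: ids {5, 6, 10} → MAX(m.hire_year)=2020
  9: ids {4, 8, 12} → MAX(m.hire_year)=2024
  10: ids {1, 2, 9} → MAX(m.hire_year)=2023
  14: ids {3, 7, 11} → MAX(m.hire_year)=2023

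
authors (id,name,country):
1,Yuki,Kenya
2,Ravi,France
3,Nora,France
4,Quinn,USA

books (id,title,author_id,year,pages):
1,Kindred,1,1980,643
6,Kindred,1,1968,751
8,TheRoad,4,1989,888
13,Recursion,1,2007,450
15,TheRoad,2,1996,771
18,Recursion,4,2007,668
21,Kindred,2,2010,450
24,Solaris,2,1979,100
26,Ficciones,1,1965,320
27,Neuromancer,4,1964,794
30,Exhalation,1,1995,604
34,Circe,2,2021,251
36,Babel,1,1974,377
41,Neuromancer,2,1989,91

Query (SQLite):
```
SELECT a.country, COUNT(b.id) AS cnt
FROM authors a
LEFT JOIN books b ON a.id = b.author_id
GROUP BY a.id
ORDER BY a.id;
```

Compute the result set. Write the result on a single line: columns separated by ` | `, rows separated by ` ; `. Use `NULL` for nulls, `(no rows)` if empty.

LEFT JOIN keeps every authors row; unmatched ones get NULL for books columns.
Group by authors.id and compute COUNT(b.id). COUNT(col) of an all-NULL group is 0.
  1: ids {1, 6, 13, 26, 30, 36} → COUNT(b.id)=6
  2: ids {15, 21, 24, 34, 41} → COUNT(b.id)=5
  3: ids {—} → COUNT(b.id)=0
  4: ids {8, 18, 27} → COUNT(b.id)=3

Kenya | 6 ; France | 5 ; France | 0 ; USA | 3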